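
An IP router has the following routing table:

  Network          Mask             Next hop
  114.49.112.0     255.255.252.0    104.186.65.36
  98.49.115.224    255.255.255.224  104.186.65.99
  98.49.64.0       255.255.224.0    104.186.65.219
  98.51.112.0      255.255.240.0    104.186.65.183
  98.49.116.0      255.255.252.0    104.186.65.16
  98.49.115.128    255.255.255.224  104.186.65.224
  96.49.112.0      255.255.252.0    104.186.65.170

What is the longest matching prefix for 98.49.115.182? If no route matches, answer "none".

98.49.115.182 is outside every listed prefix and there is no default route.

none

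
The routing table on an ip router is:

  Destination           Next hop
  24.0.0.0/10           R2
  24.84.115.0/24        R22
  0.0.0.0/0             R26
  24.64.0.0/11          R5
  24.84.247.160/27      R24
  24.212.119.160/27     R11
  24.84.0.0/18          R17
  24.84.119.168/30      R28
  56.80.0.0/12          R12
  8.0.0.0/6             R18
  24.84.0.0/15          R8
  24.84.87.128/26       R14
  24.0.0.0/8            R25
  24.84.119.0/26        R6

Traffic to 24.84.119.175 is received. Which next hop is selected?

R8

Routes whose prefix contains 24.84.119.175:
  0.0.0.0/0 (default, matches everything) -> R26
  24.0.0.0/8 (24.0.0.0 - 24.255.255.255) -> R25
  24.64.0.0/11 (24.64.0.0 - 24.95.255.255) -> R5
  24.84.0.0/15 (24.84.0.0 - 24.85.255.255) -> R8
More-specific entries that do NOT match:
  24.84.119.168/30 (24.84.119.168 - 24.84.119.171) does not contain 24.84.119.175
  24.84.247.160/27 (24.84.247.160 - 24.84.247.191) does not contain 24.84.119.175
  24.212.119.160/27 (24.212.119.160 - 24.212.119.191) does not contain 24.84.119.175
  24.84.87.128/26 (24.84.87.128 - 24.84.87.191) does not contain 24.84.119.175
  24.84.119.0/26 (24.84.119.0 - 24.84.119.63) does not contain 24.84.119.175
  24.84.115.0/24 (24.84.115.0 - 24.84.115.255) does not contain 24.84.119.175
  24.84.0.0/18 (24.84.0.0 - 24.84.63.255) does not contain 24.84.119.175
Longest matching prefix is /15 -> next hop R8.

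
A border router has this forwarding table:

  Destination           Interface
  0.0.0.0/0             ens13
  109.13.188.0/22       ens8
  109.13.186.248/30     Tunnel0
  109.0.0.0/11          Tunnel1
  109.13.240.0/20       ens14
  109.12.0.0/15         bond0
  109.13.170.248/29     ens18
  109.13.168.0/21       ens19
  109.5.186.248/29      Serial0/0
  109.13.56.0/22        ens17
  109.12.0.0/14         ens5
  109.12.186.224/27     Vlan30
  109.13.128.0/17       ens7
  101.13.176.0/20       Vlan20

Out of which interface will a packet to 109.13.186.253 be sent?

Routes whose prefix contains 109.13.186.253:
  0.0.0.0/0 (default, matches everything) -> ens13
  109.0.0.0/11 (109.0.0.0 - 109.31.255.255) -> Tunnel1
  109.12.0.0/14 (109.12.0.0 - 109.15.255.255) -> ens5
  109.12.0.0/15 (109.12.0.0 - 109.13.255.255) -> bond0
  109.13.128.0/17 (109.13.128.0 - 109.13.255.255) -> ens7
More-specific entries that do NOT match:
  109.13.186.248/30 (109.13.186.248 - 109.13.186.251) does not contain 109.13.186.253
  109.13.170.248/29 (109.13.170.248 - 109.13.170.255) does not contain 109.13.186.253
  109.5.186.248/29 (109.5.186.248 - 109.5.186.255) does not contain 109.13.186.253
  109.12.186.224/27 (109.12.186.224 - 109.12.186.255) does not contain 109.13.186.253
  109.13.188.0/22 (109.13.188.0 - 109.13.191.255) does not contain 109.13.186.253
  109.13.56.0/22 (109.13.56.0 - 109.13.59.255) does not contain 109.13.186.253
  109.13.168.0/21 (109.13.168.0 - 109.13.175.255) does not contain 109.13.186.253
  109.13.240.0/20 (109.13.240.0 - 109.13.255.255) does not contain 109.13.186.253
  101.13.176.0/20 (101.13.176.0 - 101.13.191.255) does not contain 109.13.186.253
Longest matching prefix is /17 -> interface ens7.

ens7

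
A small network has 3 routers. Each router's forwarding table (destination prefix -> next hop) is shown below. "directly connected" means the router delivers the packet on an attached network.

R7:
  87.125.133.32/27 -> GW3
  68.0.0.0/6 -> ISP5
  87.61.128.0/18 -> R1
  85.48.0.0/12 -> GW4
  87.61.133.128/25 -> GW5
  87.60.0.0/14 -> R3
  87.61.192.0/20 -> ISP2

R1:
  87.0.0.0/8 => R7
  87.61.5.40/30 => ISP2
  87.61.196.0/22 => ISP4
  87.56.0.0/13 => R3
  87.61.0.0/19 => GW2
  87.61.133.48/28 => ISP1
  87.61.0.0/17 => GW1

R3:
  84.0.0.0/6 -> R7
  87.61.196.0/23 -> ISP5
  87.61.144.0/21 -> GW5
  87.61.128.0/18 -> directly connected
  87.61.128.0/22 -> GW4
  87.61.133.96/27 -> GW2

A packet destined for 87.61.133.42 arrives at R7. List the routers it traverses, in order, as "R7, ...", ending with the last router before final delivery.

At R7: longest match for 87.61.133.42 is 87.61.128.0/18 -> R1
At R1: longest match for 87.61.133.42 is 87.56.0.0/13 -> R3
At R3: longest match for 87.61.133.42 is 87.61.128.0/18 -> directly connected

R7, R1, R3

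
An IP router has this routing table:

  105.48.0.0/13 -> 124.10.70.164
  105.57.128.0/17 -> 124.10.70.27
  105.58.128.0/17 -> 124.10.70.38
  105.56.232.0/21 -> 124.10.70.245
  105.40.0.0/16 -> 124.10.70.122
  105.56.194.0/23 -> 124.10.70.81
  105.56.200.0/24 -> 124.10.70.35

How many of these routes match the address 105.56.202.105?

No listed prefix contains 105.56.202.105.
Total matching entries: 0.

0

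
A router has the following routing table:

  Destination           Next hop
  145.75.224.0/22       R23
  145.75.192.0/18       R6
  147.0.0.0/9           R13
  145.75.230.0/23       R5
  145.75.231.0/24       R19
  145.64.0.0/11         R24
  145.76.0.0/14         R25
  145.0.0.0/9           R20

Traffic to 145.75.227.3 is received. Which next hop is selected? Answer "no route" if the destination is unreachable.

R23

Routes whose prefix contains 145.75.227.3:
  145.0.0.0/9 (145.0.0.0 - 145.127.255.255) -> R20
  145.64.0.0/11 (145.64.0.0 - 145.95.255.255) -> R24
  145.75.192.0/18 (145.75.192.0 - 145.75.255.255) -> R6
  145.75.224.0/22 (145.75.224.0 - 145.75.227.255) -> R23
More-specific entries that do NOT match:
  145.75.231.0/24 (145.75.231.0 - 145.75.231.255) does not contain 145.75.227.3
  145.75.230.0/23 (145.75.230.0 - 145.75.231.255) does not contain 145.75.227.3
Longest matching prefix is /22 -> next hop R23.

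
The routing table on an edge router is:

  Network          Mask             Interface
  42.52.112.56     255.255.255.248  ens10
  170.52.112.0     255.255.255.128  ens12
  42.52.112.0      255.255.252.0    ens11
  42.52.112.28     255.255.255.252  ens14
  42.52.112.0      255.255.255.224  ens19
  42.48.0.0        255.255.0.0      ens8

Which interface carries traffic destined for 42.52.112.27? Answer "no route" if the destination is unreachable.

Routes whose prefix contains 42.52.112.27:
  42.52.112.0/22 (42.52.112.0 - 42.52.115.255) -> ens11
  42.52.112.0/27 (42.52.112.0 - 42.52.112.31) -> ens19
More-specific entries that do NOT match:
  42.52.112.28/30 (42.52.112.28 - 42.52.112.31) does not contain 42.52.112.27
  42.52.112.56/29 (42.52.112.56 - 42.52.112.63) does not contain 42.52.112.27
Longest matching prefix is /27 -> interface ens19.

ens19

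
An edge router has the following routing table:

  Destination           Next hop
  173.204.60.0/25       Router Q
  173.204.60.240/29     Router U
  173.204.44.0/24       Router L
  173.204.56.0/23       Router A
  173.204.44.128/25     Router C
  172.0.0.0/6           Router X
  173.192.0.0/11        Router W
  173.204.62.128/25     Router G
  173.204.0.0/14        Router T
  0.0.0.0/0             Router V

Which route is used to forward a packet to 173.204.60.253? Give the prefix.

173.204.0.0/14

Entries matching 173.204.60.253:
  0.0.0.0/0 (default, matches everything)
  172.0.0.0/6 (172.0.0.0 - 175.255.255.255)
  173.192.0.0/11 (173.192.0.0 - 173.223.255.255)
  173.204.0.0/14 (173.204.0.0 - 173.207.255.255)
Most specific is 173.204.0.0/14.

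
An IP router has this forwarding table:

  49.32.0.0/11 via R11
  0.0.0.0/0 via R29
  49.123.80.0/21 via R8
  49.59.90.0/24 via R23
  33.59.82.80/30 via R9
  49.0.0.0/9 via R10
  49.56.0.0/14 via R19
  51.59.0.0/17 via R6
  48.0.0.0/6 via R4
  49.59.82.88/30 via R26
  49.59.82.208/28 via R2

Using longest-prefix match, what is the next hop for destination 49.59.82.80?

R19

Routes whose prefix contains 49.59.82.80:
  0.0.0.0/0 (default, matches everything) -> R29
  48.0.0.0/6 (48.0.0.0 - 51.255.255.255) -> R4
  49.0.0.0/9 (49.0.0.0 - 49.127.255.255) -> R10
  49.32.0.0/11 (49.32.0.0 - 49.63.255.255) -> R11
  49.56.0.0/14 (49.56.0.0 - 49.59.255.255) -> R19
More-specific entries that do NOT match:
  33.59.82.80/30 (33.59.82.80 - 33.59.82.83) does not contain 49.59.82.80
  49.59.82.88/30 (49.59.82.88 - 49.59.82.91) does not contain 49.59.82.80
  49.59.82.208/28 (49.59.82.208 - 49.59.82.223) does not contain 49.59.82.80
  49.59.90.0/24 (49.59.90.0 - 49.59.90.255) does not contain 49.59.82.80
  49.123.80.0/21 (49.123.80.0 - 49.123.87.255) does not contain 49.59.82.80
  51.59.0.0/17 (51.59.0.0 - 51.59.127.255) does not contain 49.59.82.80
Longest matching prefix is /14 -> next hop R19.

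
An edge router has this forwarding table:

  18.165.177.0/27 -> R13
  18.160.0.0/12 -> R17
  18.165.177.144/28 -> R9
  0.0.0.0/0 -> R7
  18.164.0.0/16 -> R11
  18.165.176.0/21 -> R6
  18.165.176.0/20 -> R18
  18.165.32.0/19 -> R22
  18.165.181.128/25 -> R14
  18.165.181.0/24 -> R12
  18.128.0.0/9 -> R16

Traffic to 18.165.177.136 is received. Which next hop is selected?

R6

Routes whose prefix contains 18.165.177.136:
  0.0.0.0/0 (default, matches everything) -> R7
  18.128.0.0/9 (18.128.0.0 - 18.255.255.255) -> R16
  18.160.0.0/12 (18.160.0.0 - 18.175.255.255) -> R17
  18.165.176.0/20 (18.165.176.0 - 18.165.191.255) -> R18
  18.165.176.0/21 (18.165.176.0 - 18.165.183.255) -> R6
More-specific entries that do NOT match:
  18.165.177.144/28 (18.165.177.144 - 18.165.177.159) does not contain 18.165.177.136
  18.165.177.0/27 (18.165.177.0 - 18.165.177.31) does not contain 18.165.177.136
  18.165.181.128/25 (18.165.181.128 - 18.165.181.255) does not contain 18.165.177.136
  18.165.181.0/24 (18.165.181.0 - 18.165.181.255) does not contain 18.165.177.136
Longest matching prefix is /21 -> next hop R6.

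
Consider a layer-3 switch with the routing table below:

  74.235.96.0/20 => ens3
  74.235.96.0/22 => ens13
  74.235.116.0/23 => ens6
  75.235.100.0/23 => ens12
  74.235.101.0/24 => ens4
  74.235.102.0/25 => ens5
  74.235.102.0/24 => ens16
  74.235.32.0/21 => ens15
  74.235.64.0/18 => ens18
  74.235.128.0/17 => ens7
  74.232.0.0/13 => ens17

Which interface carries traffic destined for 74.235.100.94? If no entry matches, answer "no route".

ens3

Routes whose prefix contains 74.235.100.94:
  74.232.0.0/13 (74.232.0.0 - 74.239.255.255) -> ens17
  74.235.64.0/18 (74.235.64.0 - 74.235.127.255) -> ens18
  74.235.96.0/20 (74.235.96.0 - 74.235.111.255) -> ens3
More-specific entries that do NOT match:
  74.235.102.0/25 (74.235.102.0 - 74.235.102.127) does not contain 74.235.100.94
  74.235.101.0/24 (74.235.101.0 - 74.235.101.255) does not contain 74.235.100.94
  74.235.102.0/24 (74.235.102.0 - 74.235.102.255) does not contain 74.235.100.94
  74.235.116.0/23 (74.235.116.0 - 74.235.117.255) does not contain 74.235.100.94
  75.235.100.0/23 (75.235.100.0 - 75.235.101.255) does not contain 74.235.100.94
  74.235.96.0/22 (74.235.96.0 - 74.235.99.255) does not contain 74.235.100.94
  74.235.32.0/21 (74.235.32.0 - 74.235.39.255) does not contain 74.235.100.94
Longest matching prefix is /20 -> interface ens3.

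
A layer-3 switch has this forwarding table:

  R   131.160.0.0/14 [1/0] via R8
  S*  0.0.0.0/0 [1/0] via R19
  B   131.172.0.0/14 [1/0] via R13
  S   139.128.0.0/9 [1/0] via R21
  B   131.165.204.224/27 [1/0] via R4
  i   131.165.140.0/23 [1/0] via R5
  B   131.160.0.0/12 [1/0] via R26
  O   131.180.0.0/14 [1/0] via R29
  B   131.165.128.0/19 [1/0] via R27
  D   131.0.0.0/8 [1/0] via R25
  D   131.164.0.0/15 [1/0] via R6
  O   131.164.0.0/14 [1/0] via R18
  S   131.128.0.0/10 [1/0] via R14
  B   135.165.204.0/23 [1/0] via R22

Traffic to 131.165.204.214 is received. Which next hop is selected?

R6

Routes whose prefix contains 131.165.204.214:
  0.0.0.0/0 (default, matches everything) -> R19
  131.0.0.0/8 (131.0.0.0 - 131.255.255.255) -> R25
  131.128.0.0/10 (131.128.0.0 - 131.191.255.255) -> R14
  131.160.0.0/12 (131.160.0.0 - 131.175.255.255) -> R26
  131.164.0.0/14 (131.164.0.0 - 131.167.255.255) -> R18
  131.164.0.0/15 (131.164.0.0 - 131.165.255.255) -> R6
More-specific entries that do NOT match:
  131.165.204.224/27 (131.165.204.224 - 131.165.204.255) does not contain 131.165.204.214
  131.165.140.0/23 (131.165.140.0 - 131.165.141.255) does not contain 131.165.204.214
  135.165.204.0/23 (135.165.204.0 - 135.165.205.255) does not contain 131.165.204.214
  131.165.128.0/19 (131.165.128.0 - 131.165.159.255) does not contain 131.165.204.214
Longest matching prefix is /15 -> next hop R6.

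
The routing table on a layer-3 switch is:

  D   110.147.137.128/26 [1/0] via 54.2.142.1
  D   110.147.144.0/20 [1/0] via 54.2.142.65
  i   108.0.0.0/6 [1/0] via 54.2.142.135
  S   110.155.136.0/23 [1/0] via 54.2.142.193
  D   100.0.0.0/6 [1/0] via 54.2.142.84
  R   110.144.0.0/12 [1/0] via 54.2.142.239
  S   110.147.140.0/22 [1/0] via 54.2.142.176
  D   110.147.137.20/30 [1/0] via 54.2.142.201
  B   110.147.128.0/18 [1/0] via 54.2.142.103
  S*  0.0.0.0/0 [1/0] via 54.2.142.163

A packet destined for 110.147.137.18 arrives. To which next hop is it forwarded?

Routes whose prefix contains 110.147.137.18:
  0.0.0.0/0 (default, matches everything) -> 54.2.142.163
  108.0.0.0/6 (108.0.0.0 - 111.255.255.255) -> 54.2.142.135
  110.144.0.0/12 (110.144.0.0 - 110.159.255.255) -> 54.2.142.239
  110.147.128.0/18 (110.147.128.0 - 110.147.191.255) -> 54.2.142.103
More-specific entries that do NOT match:
  110.147.137.20/30 (110.147.137.20 - 110.147.137.23) does not contain 110.147.137.18
  110.147.137.128/26 (110.147.137.128 - 110.147.137.191) does not contain 110.147.137.18
  110.155.136.0/23 (110.155.136.0 - 110.155.137.255) does not contain 110.147.137.18
  110.147.140.0/22 (110.147.140.0 - 110.147.143.255) does not contain 110.147.137.18
  110.147.144.0/20 (110.147.144.0 - 110.147.159.255) does not contain 110.147.137.18
Longest matching prefix is /18 -> next hop 54.2.142.103.

54.2.142.103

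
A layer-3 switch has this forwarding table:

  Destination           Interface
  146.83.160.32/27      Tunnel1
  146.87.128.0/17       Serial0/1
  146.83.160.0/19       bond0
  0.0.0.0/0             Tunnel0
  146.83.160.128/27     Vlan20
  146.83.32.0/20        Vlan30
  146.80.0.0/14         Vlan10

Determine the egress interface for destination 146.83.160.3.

Routes whose prefix contains 146.83.160.3:
  0.0.0.0/0 (default, matches everything) -> Tunnel0
  146.80.0.0/14 (146.80.0.0 - 146.83.255.255) -> Vlan10
  146.83.160.0/19 (146.83.160.0 - 146.83.191.255) -> bond0
More-specific entries that do NOT match:
  146.83.160.32/27 (146.83.160.32 - 146.83.160.63) does not contain 146.83.160.3
  146.83.160.128/27 (146.83.160.128 - 146.83.160.159) does not contain 146.83.160.3
  146.83.32.0/20 (146.83.32.0 - 146.83.47.255) does not contain 146.83.160.3
Longest matching prefix is /19 -> interface bond0.

bond0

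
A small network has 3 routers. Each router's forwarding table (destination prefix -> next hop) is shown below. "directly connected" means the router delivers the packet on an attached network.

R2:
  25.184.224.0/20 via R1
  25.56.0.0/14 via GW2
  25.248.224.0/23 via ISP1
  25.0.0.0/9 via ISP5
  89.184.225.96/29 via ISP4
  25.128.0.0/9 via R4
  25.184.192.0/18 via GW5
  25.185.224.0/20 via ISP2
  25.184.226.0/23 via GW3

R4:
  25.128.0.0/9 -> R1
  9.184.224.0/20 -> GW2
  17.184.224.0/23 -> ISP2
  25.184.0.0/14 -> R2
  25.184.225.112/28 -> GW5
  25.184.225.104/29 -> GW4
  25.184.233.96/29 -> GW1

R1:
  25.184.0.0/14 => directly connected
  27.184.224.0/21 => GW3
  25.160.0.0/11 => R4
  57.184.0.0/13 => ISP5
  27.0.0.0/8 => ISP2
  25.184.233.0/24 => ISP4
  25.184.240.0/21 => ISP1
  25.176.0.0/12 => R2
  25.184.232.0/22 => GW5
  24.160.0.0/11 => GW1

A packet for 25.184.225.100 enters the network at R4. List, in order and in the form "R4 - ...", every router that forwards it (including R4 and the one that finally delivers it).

At R4: longest match for 25.184.225.100 is 25.184.0.0/14 -> R2
At R2: longest match for 25.184.225.100 is 25.184.224.0/20 -> R1
At R1: longest match for 25.184.225.100 is 25.184.0.0/14 -> directly connected

R4 - R2 - R1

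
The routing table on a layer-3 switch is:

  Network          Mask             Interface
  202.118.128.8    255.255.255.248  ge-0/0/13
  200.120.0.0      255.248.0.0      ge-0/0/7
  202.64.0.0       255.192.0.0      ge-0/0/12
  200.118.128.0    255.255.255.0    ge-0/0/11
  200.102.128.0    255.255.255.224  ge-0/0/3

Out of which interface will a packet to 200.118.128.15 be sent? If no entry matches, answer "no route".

ge-0/0/11

Routes whose prefix contains 200.118.128.15:
  200.118.128.0/24 (200.118.128.0 - 200.118.128.255) -> ge-0/0/11
More-specific entries that do NOT match:
  202.118.128.8/29 (202.118.128.8 - 202.118.128.15) does not contain 200.118.128.15
  200.102.128.0/27 (200.102.128.0 - 200.102.128.31) does not contain 200.118.128.15
Longest matching prefix is /24 -> interface ge-0/0/11.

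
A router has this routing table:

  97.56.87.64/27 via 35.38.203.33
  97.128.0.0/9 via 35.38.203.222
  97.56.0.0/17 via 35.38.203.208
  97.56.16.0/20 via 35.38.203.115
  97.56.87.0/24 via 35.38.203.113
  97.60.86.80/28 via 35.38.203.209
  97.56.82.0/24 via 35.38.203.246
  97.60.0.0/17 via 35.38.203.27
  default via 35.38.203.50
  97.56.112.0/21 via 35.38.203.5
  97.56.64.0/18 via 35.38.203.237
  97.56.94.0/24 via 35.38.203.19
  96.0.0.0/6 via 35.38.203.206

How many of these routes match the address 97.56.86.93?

Prefixes containing 97.56.86.93:
  0.0.0.0/0 (default, matches everything)
  96.0.0.0/6 (96.0.0.0 - 99.255.255.255)
  97.56.0.0/17 (97.56.0.0 - 97.56.127.255)
  97.56.64.0/18 (97.56.64.0 - 97.56.127.255)
Total matching entries: 4.

4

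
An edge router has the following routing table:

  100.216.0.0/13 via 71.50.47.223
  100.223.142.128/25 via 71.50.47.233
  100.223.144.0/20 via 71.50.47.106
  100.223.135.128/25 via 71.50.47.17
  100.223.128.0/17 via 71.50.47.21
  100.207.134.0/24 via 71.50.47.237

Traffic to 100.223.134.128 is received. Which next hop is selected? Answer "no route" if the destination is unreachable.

71.50.47.21

Routes whose prefix contains 100.223.134.128:
  100.216.0.0/13 (100.216.0.0 - 100.223.255.255) -> 71.50.47.223
  100.223.128.0/17 (100.223.128.0 - 100.223.255.255) -> 71.50.47.21
More-specific entries that do NOT match:
  100.223.142.128/25 (100.223.142.128 - 100.223.142.255) does not contain 100.223.134.128
  100.223.135.128/25 (100.223.135.128 - 100.223.135.255) does not contain 100.223.134.128
  100.207.134.0/24 (100.207.134.0 - 100.207.134.255) does not contain 100.223.134.128
  100.223.144.0/20 (100.223.144.0 - 100.223.159.255) does not contain 100.223.134.128
Longest matching prefix is /17 -> next hop 71.50.47.21.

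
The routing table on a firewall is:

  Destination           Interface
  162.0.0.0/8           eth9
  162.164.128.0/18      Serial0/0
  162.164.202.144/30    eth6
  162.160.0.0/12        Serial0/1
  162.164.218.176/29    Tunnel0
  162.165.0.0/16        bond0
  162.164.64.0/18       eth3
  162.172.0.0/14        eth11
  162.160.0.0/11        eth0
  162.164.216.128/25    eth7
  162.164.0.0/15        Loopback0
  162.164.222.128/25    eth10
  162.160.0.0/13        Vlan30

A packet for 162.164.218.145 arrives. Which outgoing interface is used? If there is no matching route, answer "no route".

Routes whose prefix contains 162.164.218.145:
  162.0.0.0/8 (162.0.0.0 - 162.255.255.255) -> eth9
  162.160.0.0/11 (162.160.0.0 - 162.191.255.255) -> eth0
  162.160.0.0/12 (162.160.0.0 - 162.175.255.255) -> Serial0/1
  162.160.0.0/13 (162.160.0.0 - 162.167.255.255) -> Vlan30
  162.164.0.0/15 (162.164.0.0 - 162.165.255.255) -> Loopback0
More-specific entries that do NOT match:
  162.164.202.144/30 (162.164.202.144 - 162.164.202.147) does not contain 162.164.218.145
  162.164.218.176/29 (162.164.218.176 - 162.164.218.183) does not contain 162.164.218.145
  162.164.216.128/25 (162.164.216.128 - 162.164.216.255) does not contain 162.164.218.145
  162.164.222.128/25 (162.164.222.128 - 162.164.222.255) does not contain 162.164.218.145
  162.164.128.0/18 (162.164.128.0 - 162.164.191.255) does not contain 162.164.218.145
  162.164.64.0/18 (162.164.64.0 - 162.164.127.255) does not contain 162.164.218.145
  162.165.0.0/16 (162.165.0.0 - 162.165.255.255) does not contain 162.164.218.145
Longest matching prefix is /15 -> interface Loopback0.

Loopback0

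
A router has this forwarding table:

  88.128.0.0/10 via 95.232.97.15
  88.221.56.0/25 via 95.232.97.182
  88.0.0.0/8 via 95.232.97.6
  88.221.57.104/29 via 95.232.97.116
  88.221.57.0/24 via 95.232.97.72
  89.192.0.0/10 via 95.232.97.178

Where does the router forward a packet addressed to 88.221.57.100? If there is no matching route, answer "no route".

95.232.97.72

Routes whose prefix contains 88.221.57.100:
  88.0.0.0/8 (88.0.0.0 - 88.255.255.255) -> 95.232.97.6
  88.221.57.0/24 (88.221.57.0 - 88.221.57.255) -> 95.232.97.72
More-specific entries that do NOT match:
  88.221.57.104/29 (88.221.57.104 - 88.221.57.111) does not contain 88.221.57.100
  88.221.56.0/25 (88.221.56.0 - 88.221.56.127) does not contain 88.221.57.100
Longest matching prefix is /24 -> next hop 95.232.97.72.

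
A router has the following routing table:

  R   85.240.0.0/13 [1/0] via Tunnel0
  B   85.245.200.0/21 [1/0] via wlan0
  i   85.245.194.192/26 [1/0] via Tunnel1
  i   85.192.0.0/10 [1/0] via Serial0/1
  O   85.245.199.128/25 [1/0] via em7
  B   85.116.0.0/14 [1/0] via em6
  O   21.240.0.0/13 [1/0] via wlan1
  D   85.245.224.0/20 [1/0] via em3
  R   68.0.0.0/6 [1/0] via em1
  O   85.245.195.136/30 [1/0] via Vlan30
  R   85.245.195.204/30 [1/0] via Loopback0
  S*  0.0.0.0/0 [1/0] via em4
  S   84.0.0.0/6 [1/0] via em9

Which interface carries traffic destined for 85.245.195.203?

Tunnel0

Routes whose prefix contains 85.245.195.203:
  0.0.0.0/0 (default, matches everything) -> em4
  84.0.0.0/6 (84.0.0.0 - 87.255.255.255) -> em9
  85.192.0.0/10 (85.192.0.0 - 85.255.255.255) -> Serial0/1
  85.240.0.0/13 (85.240.0.0 - 85.247.255.255) -> Tunnel0
More-specific entries that do NOT match:
  85.245.195.136/30 (85.245.195.136 - 85.245.195.139) does not contain 85.245.195.203
  85.245.195.204/30 (85.245.195.204 - 85.245.195.207) does not contain 85.245.195.203
  85.245.194.192/26 (85.245.194.192 - 85.245.194.255) does not contain 85.245.195.203
  85.245.199.128/25 (85.245.199.128 - 85.245.199.255) does not contain 85.245.195.203
  85.245.200.0/21 (85.245.200.0 - 85.245.207.255) does not contain 85.245.195.203
  85.245.224.0/20 (85.245.224.0 - 85.245.239.255) does not contain 85.245.195.203
  85.116.0.0/14 (85.116.0.0 - 85.119.255.255) does not contain 85.245.195.203
Longest matching prefix is /13 -> interface Tunnel0.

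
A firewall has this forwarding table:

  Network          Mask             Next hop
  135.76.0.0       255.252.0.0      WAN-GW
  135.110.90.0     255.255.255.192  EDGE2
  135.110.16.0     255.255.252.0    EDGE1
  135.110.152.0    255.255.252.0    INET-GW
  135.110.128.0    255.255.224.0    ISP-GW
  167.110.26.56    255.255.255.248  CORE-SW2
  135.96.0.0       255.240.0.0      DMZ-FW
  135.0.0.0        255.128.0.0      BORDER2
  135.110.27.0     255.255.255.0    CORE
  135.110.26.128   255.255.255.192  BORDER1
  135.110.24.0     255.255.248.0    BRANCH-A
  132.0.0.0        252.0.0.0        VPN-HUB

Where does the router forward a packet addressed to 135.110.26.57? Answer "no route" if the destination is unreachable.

BRANCH-A

Routes whose prefix contains 135.110.26.57:
  132.0.0.0/6 (132.0.0.0 - 135.255.255.255) -> VPN-HUB
  135.0.0.0/9 (135.0.0.0 - 135.127.255.255) -> BORDER2
  135.96.0.0/12 (135.96.0.0 - 135.111.255.255) -> DMZ-FW
  135.110.24.0/21 (135.110.24.0 - 135.110.31.255) -> BRANCH-A
More-specific entries that do NOT match:
  167.110.26.56/29 (167.110.26.56 - 167.110.26.63) does not contain 135.110.26.57
  135.110.90.0/26 (135.110.90.0 - 135.110.90.63) does not contain 135.110.26.57
  135.110.26.128/26 (135.110.26.128 - 135.110.26.191) does not contain 135.110.26.57
  135.110.27.0/24 (135.110.27.0 - 135.110.27.255) does not contain 135.110.26.57
  135.110.16.0/22 (135.110.16.0 - 135.110.19.255) does not contain 135.110.26.57
  135.110.152.0/22 (135.110.152.0 - 135.110.155.255) does not contain 135.110.26.57
Longest matching prefix is /21 -> next hop BRANCH-A.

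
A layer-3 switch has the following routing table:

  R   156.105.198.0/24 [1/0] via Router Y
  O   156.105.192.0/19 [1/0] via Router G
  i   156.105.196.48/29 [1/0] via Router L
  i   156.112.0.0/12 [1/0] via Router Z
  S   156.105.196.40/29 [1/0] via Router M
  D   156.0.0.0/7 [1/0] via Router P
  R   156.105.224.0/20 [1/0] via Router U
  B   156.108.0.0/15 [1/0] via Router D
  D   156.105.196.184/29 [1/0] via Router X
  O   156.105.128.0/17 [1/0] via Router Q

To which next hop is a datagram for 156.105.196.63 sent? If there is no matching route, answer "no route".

Routes whose prefix contains 156.105.196.63:
  156.0.0.0/7 (156.0.0.0 - 157.255.255.255) -> Router P
  156.105.128.0/17 (156.105.128.0 - 156.105.255.255) -> Router Q
  156.105.192.0/19 (156.105.192.0 - 156.105.223.255) -> Router G
More-specific entries that do NOT match:
  156.105.196.48/29 (156.105.196.48 - 156.105.196.55) does not contain 156.105.196.63
  156.105.196.40/29 (156.105.196.40 - 156.105.196.47) does not contain 156.105.196.63
  156.105.196.184/29 (156.105.196.184 - 156.105.196.191) does not contain 156.105.196.63
  156.105.198.0/24 (156.105.198.0 - 156.105.198.255) does not contain 156.105.196.63
  156.105.224.0/20 (156.105.224.0 - 156.105.239.255) does not contain 156.105.196.63
Longest matching prefix is /19 -> next hop Router G.

Router G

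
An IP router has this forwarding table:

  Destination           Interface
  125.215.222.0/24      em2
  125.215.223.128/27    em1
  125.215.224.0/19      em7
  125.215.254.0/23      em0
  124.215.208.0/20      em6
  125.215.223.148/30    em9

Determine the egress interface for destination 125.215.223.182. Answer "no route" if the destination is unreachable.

no route

No entry's prefix contains 125.215.223.182; there is no default route.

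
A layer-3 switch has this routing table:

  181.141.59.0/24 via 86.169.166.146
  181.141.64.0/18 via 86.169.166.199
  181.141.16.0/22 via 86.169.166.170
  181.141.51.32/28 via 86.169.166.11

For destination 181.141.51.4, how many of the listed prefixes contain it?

0

No listed prefix contains 181.141.51.4.
Total matching entries: 0.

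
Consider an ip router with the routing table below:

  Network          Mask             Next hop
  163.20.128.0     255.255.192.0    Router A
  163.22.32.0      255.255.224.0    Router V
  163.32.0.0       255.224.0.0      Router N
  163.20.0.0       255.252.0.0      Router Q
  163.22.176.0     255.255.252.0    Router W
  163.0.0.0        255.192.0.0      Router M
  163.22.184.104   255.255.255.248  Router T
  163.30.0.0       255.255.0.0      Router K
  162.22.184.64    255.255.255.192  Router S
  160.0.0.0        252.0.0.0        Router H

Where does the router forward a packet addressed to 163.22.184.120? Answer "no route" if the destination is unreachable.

Router Q

Routes whose prefix contains 163.22.184.120:
  160.0.0.0/6 (160.0.0.0 - 163.255.255.255) -> Router H
  163.0.0.0/10 (163.0.0.0 - 163.63.255.255) -> Router M
  163.20.0.0/14 (163.20.0.0 - 163.23.255.255) -> Router Q
More-specific entries that do NOT match:
  163.22.184.104/29 (163.22.184.104 - 163.22.184.111) does not contain 163.22.184.120
  162.22.184.64/26 (162.22.184.64 - 162.22.184.127) does not contain 163.22.184.120
  163.22.176.0/22 (163.22.176.0 - 163.22.179.255) does not contain 163.22.184.120
  163.22.32.0/19 (163.22.32.0 - 163.22.63.255) does not contain 163.22.184.120
  163.20.128.0/18 (163.20.128.0 - 163.20.191.255) does not contain 163.22.184.120
  163.30.0.0/16 (163.30.0.0 - 163.30.255.255) does not contain 163.22.184.120
Longest matching prefix is /14 -> next hop Router Q.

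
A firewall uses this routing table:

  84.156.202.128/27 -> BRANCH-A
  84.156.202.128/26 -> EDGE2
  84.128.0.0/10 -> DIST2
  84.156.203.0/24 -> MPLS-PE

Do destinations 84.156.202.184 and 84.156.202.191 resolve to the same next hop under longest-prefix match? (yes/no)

yes

84.156.202.184: longest match 84.156.202.128/26 -> EDGE2
84.156.202.191: longest match 84.156.202.128/26 -> EDGE2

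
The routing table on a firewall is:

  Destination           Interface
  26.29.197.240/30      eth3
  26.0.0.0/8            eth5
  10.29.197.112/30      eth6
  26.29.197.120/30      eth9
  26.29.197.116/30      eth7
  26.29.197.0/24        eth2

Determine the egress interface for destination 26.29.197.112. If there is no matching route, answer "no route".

Routes whose prefix contains 26.29.197.112:
  26.0.0.0/8 (26.0.0.0 - 26.255.255.255) -> eth5
  26.29.197.0/24 (26.29.197.0 - 26.29.197.255) -> eth2
More-specific entries that do NOT match:
  26.29.197.240/30 (26.29.197.240 - 26.29.197.243) does not contain 26.29.197.112
  10.29.197.112/30 (10.29.197.112 - 10.29.197.115) does not contain 26.29.197.112
  26.29.197.120/30 (26.29.197.120 - 26.29.197.123) does not contain 26.29.197.112
  26.29.197.116/30 (26.29.197.116 - 26.29.197.119) does not contain 26.29.197.112
Longest matching prefix is /24 -> interface eth2.

eth2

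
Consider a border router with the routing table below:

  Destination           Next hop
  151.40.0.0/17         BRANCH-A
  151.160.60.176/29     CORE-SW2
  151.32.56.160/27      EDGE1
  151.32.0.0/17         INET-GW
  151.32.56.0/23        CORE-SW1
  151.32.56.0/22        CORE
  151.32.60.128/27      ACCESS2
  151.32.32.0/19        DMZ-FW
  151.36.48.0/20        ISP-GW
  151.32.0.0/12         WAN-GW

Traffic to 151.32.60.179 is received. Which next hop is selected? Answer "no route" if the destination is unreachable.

DMZ-FW

Routes whose prefix contains 151.32.60.179:
  151.32.0.0/12 (151.32.0.0 - 151.47.255.255) -> WAN-GW
  151.32.0.0/17 (151.32.0.0 - 151.32.127.255) -> INET-GW
  151.32.32.0/19 (151.32.32.0 - 151.32.63.255) -> DMZ-FW
More-specific entries that do NOT match:
  151.160.60.176/29 (151.160.60.176 - 151.160.60.183) does not contain 151.32.60.179
  151.32.56.160/27 (151.32.56.160 - 151.32.56.191) does not contain 151.32.60.179
  151.32.60.128/27 (151.32.60.128 - 151.32.60.159) does not contain 151.32.60.179
  151.32.56.0/23 (151.32.56.0 - 151.32.57.255) does not contain 151.32.60.179
  151.32.56.0/22 (151.32.56.0 - 151.32.59.255) does not contain 151.32.60.179
  151.36.48.0/20 (151.36.48.0 - 151.36.63.255) does not contain 151.32.60.179
Longest matching prefix is /19 -> next hop DMZ-FW.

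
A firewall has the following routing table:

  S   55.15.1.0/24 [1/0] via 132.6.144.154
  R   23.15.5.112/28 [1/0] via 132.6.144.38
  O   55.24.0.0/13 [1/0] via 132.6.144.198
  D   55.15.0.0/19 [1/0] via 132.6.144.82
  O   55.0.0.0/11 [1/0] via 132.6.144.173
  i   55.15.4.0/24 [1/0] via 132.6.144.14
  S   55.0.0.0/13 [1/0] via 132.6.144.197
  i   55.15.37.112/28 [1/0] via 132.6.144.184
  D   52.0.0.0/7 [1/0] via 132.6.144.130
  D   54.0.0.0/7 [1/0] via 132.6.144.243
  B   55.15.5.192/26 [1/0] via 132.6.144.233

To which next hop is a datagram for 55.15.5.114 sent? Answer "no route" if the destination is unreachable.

132.6.144.82

Routes whose prefix contains 55.15.5.114:
  54.0.0.0/7 (54.0.0.0 - 55.255.255.255) -> 132.6.144.243
  55.0.0.0/11 (55.0.0.0 - 55.31.255.255) -> 132.6.144.173
  55.15.0.0/19 (55.15.0.0 - 55.15.31.255) -> 132.6.144.82
More-specific entries that do NOT match:
  23.15.5.112/28 (23.15.5.112 - 23.15.5.127) does not contain 55.15.5.114
  55.15.37.112/28 (55.15.37.112 - 55.15.37.127) does not contain 55.15.5.114
  55.15.5.192/26 (55.15.5.192 - 55.15.5.255) does not contain 55.15.5.114
  55.15.1.0/24 (55.15.1.0 - 55.15.1.255) does not contain 55.15.5.114
  55.15.4.0/24 (55.15.4.0 - 55.15.4.255) does not contain 55.15.5.114
Longest matching prefix is /19 -> next hop 132.6.144.82.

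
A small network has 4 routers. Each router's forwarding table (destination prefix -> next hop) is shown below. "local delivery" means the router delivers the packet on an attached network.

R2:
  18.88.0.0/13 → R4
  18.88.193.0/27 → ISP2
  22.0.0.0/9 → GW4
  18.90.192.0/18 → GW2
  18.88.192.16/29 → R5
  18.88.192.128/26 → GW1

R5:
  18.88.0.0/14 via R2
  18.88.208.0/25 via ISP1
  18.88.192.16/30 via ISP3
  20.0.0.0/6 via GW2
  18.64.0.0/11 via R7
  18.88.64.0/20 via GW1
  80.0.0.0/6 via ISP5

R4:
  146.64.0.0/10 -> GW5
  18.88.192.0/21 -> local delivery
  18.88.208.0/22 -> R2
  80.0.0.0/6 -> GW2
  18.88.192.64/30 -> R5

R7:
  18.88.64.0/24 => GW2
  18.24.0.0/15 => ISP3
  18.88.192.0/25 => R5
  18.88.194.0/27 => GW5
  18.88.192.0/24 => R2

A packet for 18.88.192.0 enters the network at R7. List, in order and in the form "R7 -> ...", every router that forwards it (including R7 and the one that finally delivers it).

R7 -> R5 -> R2 -> R4

At R7: longest match for 18.88.192.0 is 18.88.192.0/25 -> R5
At R5: longest match for 18.88.192.0 is 18.88.0.0/14 -> R2
At R2: longest match for 18.88.192.0 is 18.88.0.0/13 -> R4
At R4: longest match for 18.88.192.0 is 18.88.192.0/21 -> local delivery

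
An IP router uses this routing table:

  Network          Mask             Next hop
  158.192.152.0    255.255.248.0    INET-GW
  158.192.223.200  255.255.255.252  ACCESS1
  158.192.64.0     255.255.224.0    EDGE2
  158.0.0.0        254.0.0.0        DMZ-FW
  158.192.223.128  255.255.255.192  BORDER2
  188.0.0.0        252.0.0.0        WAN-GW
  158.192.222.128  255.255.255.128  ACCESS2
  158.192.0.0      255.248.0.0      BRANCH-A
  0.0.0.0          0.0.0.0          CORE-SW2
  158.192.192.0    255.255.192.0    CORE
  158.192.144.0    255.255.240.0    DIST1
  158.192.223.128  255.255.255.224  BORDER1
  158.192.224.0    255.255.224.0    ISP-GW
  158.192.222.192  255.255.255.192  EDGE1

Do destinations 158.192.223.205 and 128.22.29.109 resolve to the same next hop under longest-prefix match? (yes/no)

no

158.192.223.205: longest match 158.192.192.0/18 -> CORE
128.22.29.109: longest match 0.0.0.0/0 -> CORE-SW2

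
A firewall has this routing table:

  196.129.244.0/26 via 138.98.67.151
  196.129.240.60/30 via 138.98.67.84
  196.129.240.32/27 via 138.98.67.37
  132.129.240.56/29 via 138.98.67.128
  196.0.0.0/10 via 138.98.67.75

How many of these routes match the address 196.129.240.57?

Prefixes containing 196.129.240.57:
  196.129.240.32/27 (196.129.240.32 - 196.129.240.63)
Total matching entries: 1.

1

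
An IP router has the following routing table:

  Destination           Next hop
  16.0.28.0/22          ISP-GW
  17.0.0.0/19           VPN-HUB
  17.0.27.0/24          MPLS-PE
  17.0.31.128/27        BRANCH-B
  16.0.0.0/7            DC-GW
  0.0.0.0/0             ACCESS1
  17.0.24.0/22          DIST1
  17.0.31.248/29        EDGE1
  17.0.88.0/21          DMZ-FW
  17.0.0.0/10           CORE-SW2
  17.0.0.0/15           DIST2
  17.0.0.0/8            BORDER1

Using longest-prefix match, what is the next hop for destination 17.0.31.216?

VPN-HUB

Routes whose prefix contains 17.0.31.216:
  0.0.0.0/0 (default, matches everything) -> ACCESS1
  16.0.0.0/7 (16.0.0.0 - 17.255.255.255) -> DC-GW
  17.0.0.0/8 (17.0.0.0 - 17.255.255.255) -> BORDER1
  17.0.0.0/10 (17.0.0.0 - 17.63.255.255) -> CORE-SW2
  17.0.0.0/15 (17.0.0.0 - 17.1.255.255) -> DIST2
  17.0.0.0/19 (17.0.0.0 - 17.0.31.255) -> VPN-HUB
More-specific entries that do NOT match:
  17.0.31.248/29 (17.0.31.248 - 17.0.31.255) does not contain 17.0.31.216
  17.0.31.128/27 (17.0.31.128 - 17.0.31.159) does not contain 17.0.31.216
  17.0.27.0/24 (17.0.27.0 - 17.0.27.255) does not contain 17.0.31.216
  16.0.28.0/22 (16.0.28.0 - 16.0.31.255) does not contain 17.0.31.216
  17.0.24.0/22 (17.0.24.0 - 17.0.27.255) does not contain 17.0.31.216
  17.0.88.0/21 (17.0.88.0 - 17.0.95.255) does not contain 17.0.31.216
Longest matching prefix is /19 -> next hop VPN-HUB.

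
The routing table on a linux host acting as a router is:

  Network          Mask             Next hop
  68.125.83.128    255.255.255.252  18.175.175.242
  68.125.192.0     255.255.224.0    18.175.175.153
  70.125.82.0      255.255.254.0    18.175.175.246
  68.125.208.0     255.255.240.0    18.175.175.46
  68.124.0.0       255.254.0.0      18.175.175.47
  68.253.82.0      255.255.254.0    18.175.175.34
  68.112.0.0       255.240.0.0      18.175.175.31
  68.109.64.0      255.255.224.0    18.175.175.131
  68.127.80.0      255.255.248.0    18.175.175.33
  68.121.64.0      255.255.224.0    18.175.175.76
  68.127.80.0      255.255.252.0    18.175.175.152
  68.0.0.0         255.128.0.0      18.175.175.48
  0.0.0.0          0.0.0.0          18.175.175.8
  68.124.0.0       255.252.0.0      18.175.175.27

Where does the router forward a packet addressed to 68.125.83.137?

18.175.175.47

Routes whose prefix contains 68.125.83.137:
  0.0.0.0/0 (default, matches everything) -> 18.175.175.8
  68.0.0.0/9 (68.0.0.0 - 68.127.255.255) -> 18.175.175.48
  68.112.0.0/12 (68.112.0.0 - 68.127.255.255) -> 18.175.175.31
  68.124.0.0/14 (68.124.0.0 - 68.127.255.255) -> 18.175.175.27
  68.124.0.0/15 (68.124.0.0 - 68.125.255.255) -> 18.175.175.47
More-specific entries that do NOT match:
  68.125.83.128/30 (68.125.83.128 - 68.125.83.131) does not contain 68.125.83.137
  70.125.82.0/23 (70.125.82.0 - 70.125.83.255) does not contain 68.125.83.137
  68.253.82.0/23 (68.253.82.0 - 68.253.83.255) does not contain 68.125.83.137
  68.127.80.0/22 (68.127.80.0 - 68.127.83.255) does not contain 68.125.83.137
  68.127.80.0/21 (68.127.80.0 - 68.127.87.255) does not contain 68.125.83.137
  68.125.208.0/20 (68.125.208.0 - 68.125.223.255) does not contain 68.125.83.137
  68.125.192.0/19 (68.125.192.0 - 68.125.223.255) does not contain 68.125.83.137
  68.109.64.0/19 (68.109.64.0 - 68.109.95.255) does not contain 68.125.83.137
  68.121.64.0/19 (68.121.64.0 - 68.121.95.255) does not contain 68.125.83.137
Longest matching prefix is /15 -> next hop 18.175.175.47.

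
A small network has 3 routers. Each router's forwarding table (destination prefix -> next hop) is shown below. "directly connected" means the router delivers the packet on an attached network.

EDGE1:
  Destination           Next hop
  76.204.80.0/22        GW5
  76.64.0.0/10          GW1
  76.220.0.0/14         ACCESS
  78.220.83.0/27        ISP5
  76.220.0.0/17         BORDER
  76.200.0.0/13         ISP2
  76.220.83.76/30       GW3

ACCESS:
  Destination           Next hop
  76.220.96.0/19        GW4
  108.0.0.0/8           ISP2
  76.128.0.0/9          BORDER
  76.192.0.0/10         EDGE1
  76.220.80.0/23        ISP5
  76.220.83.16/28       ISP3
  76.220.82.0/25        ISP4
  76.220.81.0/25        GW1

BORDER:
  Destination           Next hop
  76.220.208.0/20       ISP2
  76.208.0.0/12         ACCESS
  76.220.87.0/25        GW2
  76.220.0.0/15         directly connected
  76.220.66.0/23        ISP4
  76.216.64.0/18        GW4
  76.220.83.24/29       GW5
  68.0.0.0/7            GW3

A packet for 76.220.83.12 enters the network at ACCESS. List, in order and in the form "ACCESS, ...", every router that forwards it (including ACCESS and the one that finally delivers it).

At ACCESS: longest match for 76.220.83.12 is 76.192.0.0/10 -> EDGE1
At EDGE1: longest match for 76.220.83.12 is 76.220.0.0/17 -> BORDER
At BORDER: longest match for 76.220.83.12 is 76.220.0.0/15 -> directly connected

ACCESS, EDGE1, BORDER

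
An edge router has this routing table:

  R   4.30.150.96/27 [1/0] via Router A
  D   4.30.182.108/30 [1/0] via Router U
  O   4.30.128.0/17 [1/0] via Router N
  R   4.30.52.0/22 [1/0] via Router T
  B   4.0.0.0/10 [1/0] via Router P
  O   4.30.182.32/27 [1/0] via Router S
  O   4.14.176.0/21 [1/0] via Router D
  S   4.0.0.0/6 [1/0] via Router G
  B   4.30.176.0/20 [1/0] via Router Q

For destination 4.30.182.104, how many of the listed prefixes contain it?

Prefixes containing 4.30.182.104:
  4.0.0.0/6 (4.0.0.0 - 7.255.255.255)
  4.0.0.0/10 (4.0.0.0 - 4.63.255.255)
  4.30.128.0/17 (4.30.128.0 - 4.30.255.255)
  4.30.176.0/20 (4.30.176.0 - 4.30.191.255)
Total matching entries: 4.

4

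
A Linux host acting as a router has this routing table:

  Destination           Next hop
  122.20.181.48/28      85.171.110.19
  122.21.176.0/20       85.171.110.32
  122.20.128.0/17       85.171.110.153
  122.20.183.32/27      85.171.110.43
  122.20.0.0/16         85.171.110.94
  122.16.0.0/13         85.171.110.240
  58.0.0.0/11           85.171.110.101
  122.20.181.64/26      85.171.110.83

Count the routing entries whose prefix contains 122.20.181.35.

Prefixes containing 122.20.181.35:
  122.16.0.0/13 (122.16.0.0 - 122.23.255.255)
  122.20.0.0/16 (122.20.0.0 - 122.20.255.255)
  122.20.128.0/17 (122.20.128.0 - 122.20.255.255)
Total matching entries: 3.

3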